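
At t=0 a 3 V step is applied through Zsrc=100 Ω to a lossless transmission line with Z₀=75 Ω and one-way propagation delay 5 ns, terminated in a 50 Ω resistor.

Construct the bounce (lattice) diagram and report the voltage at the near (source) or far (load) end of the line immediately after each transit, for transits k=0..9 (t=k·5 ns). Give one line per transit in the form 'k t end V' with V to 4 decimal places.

Γ_L=-0.200000, Γ_S=0.142857; launch V₁=3·75/175=1.285714
k=0 src: V=1.2857
k=1 load: inc=1.285714, refl=1.285714·-0.200000=-0.2571; V=0.000000+1.285714+-0.257143=1.0286
k=2 src: inc=-0.257143, refl=-0.257143·0.142857=-0.0367; V=1.285714+-0.257143+-0.036735=0.9918
k=3 load: inc=-0.036735, refl=-0.036735·-0.200000=0.0073; V=1.028571+-0.036735+0.007347=0.9992
k=4 src: inc=0.007347, refl=0.007347·0.142857=0.0010; V=0.991837+0.007347+0.001050=1.0002
k=5 load: inc=0.001050, refl=0.001050·-0.200000=-0.0002; V=0.999184+0.001050+-0.000210=1.0000
k=6 src: inc=-0.000210, refl=-0.000210·0.142857=-0.0000; V=1.000233+-0.000210+-0.000030=1.0000
k=7 load: inc=-0.000030, refl=-0.000030·-0.200000=0.0000; V=1.000023+-0.000030+0.000006=1.0000
k=8 src: inc=0.000006, refl=0.000006·0.142857=0.0000; V=0.999993+0.000006+0.000001=1.0000
k=9 load: inc=0.000001, refl=0.000001·-0.200000=-0.0000; V=0.999999+0.000001+-0.000000=1.0000

0 0 source 1.2857
1 5 load 1.0286
2 10 source 0.9918
3 15 load 0.9992
4 20 source 1.0002
5 25 load 1.0000
6 30 source 1.0000
7 35 load 1.0000
8 40 source 1.0000
9 45 load 1.0000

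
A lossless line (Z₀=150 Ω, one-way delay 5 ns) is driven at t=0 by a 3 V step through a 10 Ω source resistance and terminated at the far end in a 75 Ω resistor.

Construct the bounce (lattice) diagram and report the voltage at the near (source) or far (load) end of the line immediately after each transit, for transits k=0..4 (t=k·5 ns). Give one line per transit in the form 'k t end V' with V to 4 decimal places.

Γ_L=-0.333333, Γ_S=-0.875000; launch V₁=3·150/160=2.812500
k=0 src: V=2.8125
k=1 load: inc=2.812500, refl=2.812500·-0.333333=-0.9375; V=0.000000+2.812500+-0.937500=1.8750
k=2 src: inc=-0.937500, refl=-0.937500·-0.875000=0.8203; V=2.812500+-0.937500+0.820312=2.6953
k=3 load: inc=0.820312, refl=0.820312·-0.333333=-0.2734; V=1.875000+0.820312+-0.273438=2.4219
k=4 src: inc=-0.273438, refl=-0.273438·-0.875000=0.2393; V=2.695312+-0.273438+0.239258=2.6611

0 0 source 2.8125
1 5 load 1.8750
2 10 source 2.6953
3 15 load 2.4219
4 20 source 2.6611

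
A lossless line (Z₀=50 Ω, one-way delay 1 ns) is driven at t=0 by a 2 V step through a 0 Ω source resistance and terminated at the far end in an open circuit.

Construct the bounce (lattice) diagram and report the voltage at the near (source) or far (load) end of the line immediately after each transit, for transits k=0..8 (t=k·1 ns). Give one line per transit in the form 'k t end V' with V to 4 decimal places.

0 0 source 2.0000
1 1 load 4.0000
2 2 source 2.0000
3 3 load 0.0000
4 4 source 2.0000
5 5 load 4.0000
6 6 source 2.0000
7 7 load 0.0000
8 8 source 2.0000

Γ_L=1.000000, Γ_S=-1.000000; launch V₁=2·50/50=2.000000
k=0 src: V=2.0000
k=1 load: inc=2.000000, refl=2.000000·1.000000=2.0000; V=0.000000+2.000000+2.000000=4.0000
k=2 src: inc=2.000000, refl=2.000000·-1.000000=-2.0000; V=2.000000+2.000000+-2.000000=2.0000
k=3 load: inc=-2.000000, refl=-2.000000·1.000000=-2.0000; V=4.000000+-2.000000+-2.000000=0.0000
k=4 src: inc=-2.000000, refl=-2.000000·-1.000000=2.0000; V=2.000000+-2.000000+2.000000=2.0000
k=5 load: inc=2.000000, refl=2.000000·1.000000=2.0000; V=0.000000+2.000000+2.000000=4.0000
k=6 src: inc=2.000000, refl=2.000000·-1.000000=-2.0000; V=2.000000+2.000000+-2.000000=2.0000
k=7 load: inc=-2.000000, refl=-2.000000·1.000000=-2.0000; V=4.000000+-2.000000+-2.000000=0.0000
k=8 src: inc=-2.000000, refl=-2.000000·-1.000000=2.0000; V=2.000000+-2.000000+2.000000=2.0000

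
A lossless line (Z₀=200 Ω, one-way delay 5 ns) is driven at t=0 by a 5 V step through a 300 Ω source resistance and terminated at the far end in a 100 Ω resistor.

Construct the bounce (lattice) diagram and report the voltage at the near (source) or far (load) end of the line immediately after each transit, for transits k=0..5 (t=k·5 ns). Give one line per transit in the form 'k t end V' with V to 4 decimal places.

Γ_L=-0.333333, Γ_S=0.200000; launch V₁=5·200/500=2.000000
k=0 src: V=2.0000
k=1 load: inc=2.000000, refl=2.000000·-0.333333=-0.6667; V=0.000000+2.000000+-0.666667=1.3333
k=2 src: inc=-0.666667, refl=-0.666667·0.200000=-0.1333; V=2.000000+-0.666667+-0.133333=1.2000
k=3 load: inc=-0.133333, refl=-0.133333·-0.333333=0.0444; V=1.333333+-0.133333+0.044444=1.2444
k=4 src: inc=0.044444, refl=0.044444·0.200000=0.0089; V=1.200000+0.044444+0.008889=1.2533
k=5 load: inc=0.008889, refl=0.008889·-0.333333=-0.0030; V=1.244444+0.008889+-0.002963=1.2504

0 0 source 2.0000
1 5 load 1.3333
2 10 source 1.2000
3 15 load 1.2444
4 20 source 1.2533
5 25 load 1.2504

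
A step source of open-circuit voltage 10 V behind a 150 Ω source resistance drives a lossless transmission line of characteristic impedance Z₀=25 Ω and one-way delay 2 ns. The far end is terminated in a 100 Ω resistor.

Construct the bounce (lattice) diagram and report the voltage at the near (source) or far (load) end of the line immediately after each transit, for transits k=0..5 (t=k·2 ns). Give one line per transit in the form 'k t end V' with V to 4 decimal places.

Γ_L=0.600000, Γ_S=0.714286; launch V₁=10·25/175=1.428571
k=0 src: V=1.4286
k=1 load: inc=1.428571, refl=1.428571·0.600000=0.8571; V=0.000000+1.428571+0.857143=2.2857
k=2 src: inc=0.857143, refl=0.857143·0.714286=0.6122; V=1.428571+0.857143+0.612245=2.8980
k=3 load: inc=0.612245, refl=0.612245·0.600000=0.3673; V=2.285714+0.612245+0.367347=3.2653
k=4 src: inc=0.367347, refl=0.367347·0.714286=0.2624; V=2.897959+0.367347+0.262391=3.5277
k=5 load: inc=0.262391, refl=0.262391·0.600000=0.1574; V=3.265306+0.262391+0.157434=3.6851

0 0 source 1.4286
1 2 load 2.2857
2 4 source 2.8980
3 6 load 3.2653
4 8 source 3.5277
5 10 load 3.6851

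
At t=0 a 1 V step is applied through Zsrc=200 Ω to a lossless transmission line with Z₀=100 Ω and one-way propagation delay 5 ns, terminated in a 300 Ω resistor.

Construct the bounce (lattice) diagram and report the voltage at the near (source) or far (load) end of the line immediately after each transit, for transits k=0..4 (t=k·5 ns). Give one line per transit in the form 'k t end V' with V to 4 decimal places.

0 0 source 0.3333
1 5 load 0.5000
2 10 source 0.5556
3 15 load 0.5833
4 20 source 0.5926

Γ_L=0.500000, Γ_S=0.333333; launch V₁=1·100/300=0.333333
k=0 src: V=0.3333
k=1 load: inc=0.333333, refl=0.333333·0.500000=0.1667; V=0.000000+0.333333+0.166667=0.5000
k=2 src: inc=0.166667, refl=0.166667·0.333333=0.0556; V=0.333333+0.166667+0.055556=0.5556
k=3 load: inc=0.055556, refl=0.055556·0.500000=0.0278; V=0.500000+0.055556+0.027778=0.5833
k=4 src: inc=0.027778, refl=0.027778·0.333333=0.0093; V=0.555556+0.027778+0.009259=0.5926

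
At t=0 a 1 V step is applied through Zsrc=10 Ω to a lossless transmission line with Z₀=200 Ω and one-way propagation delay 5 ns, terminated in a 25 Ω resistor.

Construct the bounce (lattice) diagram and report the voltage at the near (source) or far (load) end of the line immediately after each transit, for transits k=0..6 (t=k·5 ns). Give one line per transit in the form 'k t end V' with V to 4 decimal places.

Γ_L=-0.777778, Γ_S=-0.904762; launch V₁=1·200/210=0.952381
k=0 src: V=0.9524
k=1 load: inc=0.952381, refl=0.952381·-0.777778=-0.7407; V=0.000000+0.952381+-0.740741=0.2116
k=2 src: inc=-0.740741, refl=-0.740741·-0.904762=0.6702; V=0.952381+-0.740741+0.670194=0.8818
k=3 load: inc=0.670194, refl=0.670194·-0.777778=-0.5213; V=0.211640+0.670194+-0.521262=0.3606
k=4 src: inc=-0.521262, refl=-0.521262·-0.904762=0.4716; V=0.881834+-0.521262+0.471618=0.8322
k=5 load: inc=0.471618, refl=0.471618·-0.777778=-0.3668; V=0.360572+0.471618+-0.366814=0.4654
k=6 src: inc=-0.366814, refl=-0.366814·-0.904762=0.3319; V=0.832190+-0.366814+0.331879=0.7973

0 0 source 0.9524
1 5 load 0.2116
2 10 source 0.8818
3 15 load 0.3606
4 20 source 0.8322
5 25 load 0.4654
6 30 source 0.7973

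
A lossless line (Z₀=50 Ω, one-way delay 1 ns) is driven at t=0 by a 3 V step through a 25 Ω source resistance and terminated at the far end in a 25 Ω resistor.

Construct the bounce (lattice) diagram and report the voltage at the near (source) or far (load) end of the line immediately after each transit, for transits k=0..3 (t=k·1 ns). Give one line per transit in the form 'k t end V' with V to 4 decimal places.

Γ_L=-0.333333, Γ_S=-0.333333; launch V₁=3·50/75=2.000000
k=0 src: V=2.0000
k=1 load: inc=2.000000, refl=2.000000·-0.333333=-0.6667; V=0.000000+2.000000+-0.666667=1.3333
k=2 src: inc=-0.666667, refl=-0.666667·-0.333333=0.2222; V=2.000000+-0.666667+0.222222=1.5556
k=3 load: inc=0.222222, refl=0.222222·-0.333333=-0.0741; V=1.333333+0.222222+-0.074074=1.4815

0 0 source 2.0000
1 1 load 1.3333
2 2 source 1.5556
3 3 load 1.4815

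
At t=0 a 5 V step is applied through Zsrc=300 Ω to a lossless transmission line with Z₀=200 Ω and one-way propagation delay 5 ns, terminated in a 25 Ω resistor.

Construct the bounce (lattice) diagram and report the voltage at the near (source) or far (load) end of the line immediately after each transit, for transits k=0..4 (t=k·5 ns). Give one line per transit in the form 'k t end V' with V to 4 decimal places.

Γ_L=-0.777778, Γ_S=0.200000; launch V₁=5·200/500=2.000000
k=0 src: V=2.0000
k=1 load: inc=2.000000, refl=2.000000·-0.777778=-1.5556; V=0.000000+2.000000+-1.555556=0.4444
k=2 src: inc=-1.555556, refl=-1.555556·0.200000=-0.3111; V=2.000000+-1.555556+-0.311111=0.1333
k=3 load: inc=-0.311111, refl=-0.311111·-0.777778=0.2420; V=0.444444+-0.311111+0.241975=0.3753
k=4 src: inc=0.241975, refl=0.241975·0.200000=0.0484; V=0.133333+0.241975+0.048395=0.4237

0 0 source 2.0000
1 5 load 0.4444
2 10 source 0.1333
3 15 load 0.3753
4 20 source 0.4237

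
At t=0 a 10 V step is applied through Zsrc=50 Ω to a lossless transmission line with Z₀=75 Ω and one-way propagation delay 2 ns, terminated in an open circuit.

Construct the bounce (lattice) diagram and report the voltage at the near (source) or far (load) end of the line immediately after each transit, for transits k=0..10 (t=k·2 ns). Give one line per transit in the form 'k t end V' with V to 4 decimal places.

0 0 source 6.0000
1 2 load 12.0000
2 4 source 10.8000
3 6 load 9.6000
4 8 source 9.8400
5 10 load 10.0800
6 12 source 10.0320
7 14 load 9.9840
8 16 source 9.9936
9 18 load 10.0032
10 20 source 10.0013

Γ_L=1.000000, Γ_S=-0.200000; launch V₁=10·75/125=6.000000
k=0 src: V=6.0000
k=1 load: inc=6.000000, refl=6.000000·1.000000=6.0000; V=0.000000+6.000000+6.000000=12.0000
k=2 src: inc=6.000000, refl=6.000000·-0.200000=-1.2000; V=6.000000+6.000000+-1.200000=10.8000
k=3 load: inc=-1.200000, refl=-1.200000·1.000000=-1.2000; V=12.000000+-1.200000+-1.200000=9.6000
k=4 src: inc=-1.200000, refl=-1.200000·-0.200000=0.2400; V=10.800000+-1.200000+0.240000=9.8400
k=5 load: inc=0.240000, refl=0.240000·1.000000=0.2400; V=9.600000+0.240000+0.240000=10.0800
k=6 src: inc=0.240000, refl=0.240000·-0.200000=-0.0480; V=9.840000+0.240000+-0.048000=10.0320
k=7 load: inc=-0.048000, refl=-0.048000·1.000000=-0.0480; V=10.080000+-0.048000+-0.048000=9.9840
k=8 src: inc=-0.048000, refl=-0.048000·-0.200000=0.0096; V=10.032000+-0.048000+0.009600=9.9936
k=9 load: inc=0.009600, refl=0.009600·1.000000=0.0096; V=9.984000+0.009600+0.009600=10.0032
k=10 src: inc=0.009600, refl=0.009600·-0.200000=-0.0019; V=9.993600+0.009600+-0.001920=10.0013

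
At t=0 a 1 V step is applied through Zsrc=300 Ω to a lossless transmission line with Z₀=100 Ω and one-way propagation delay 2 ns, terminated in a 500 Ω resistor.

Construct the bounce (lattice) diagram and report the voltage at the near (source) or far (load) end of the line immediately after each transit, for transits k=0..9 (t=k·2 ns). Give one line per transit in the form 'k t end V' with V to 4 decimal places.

0 0 source 0.2500
1 2 load 0.4167
2 4 source 0.5000
3 6 load 0.5556
4 8 source 0.5833
5 10 load 0.6019
6 12 source 0.6111
7 14 load 0.6173
8 16 source 0.6204
9 18 load 0.6224

Γ_L=0.666667, Γ_S=0.500000; launch V₁=1·100/400=0.250000
k=0 src: V=0.2500
k=1 load: inc=0.250000, refl=0.250000·0.666667=0.1667; V=0.000000+0.250000+0.166667=0.4167
k=2 src: inc=0.166667, refl=0.166667·0.500000=0.0833; V=0.250000+0.166667+0.083333=0.5000
k=3 load: inc=0.083333, refl=0.083333·0.666667=0.0556; V=0.416667+0.083333+0.055556=0.5556
k=4 src: inc=0.055556, refl=0.055556·0.500000=0.0278; V=0.500000+0.055556+0.027778=0.5833
k=5 load: inc=0.027778, refl=0.027778·0.666667=0.0185; V=0.555556+0.027778+0.018519=0.6019
k=6 src: inc=0.018519, refl=0.018519·0.500000=0.0093; V=0.583333+0.018519+0.009259=0.6111
k=7 load: inc=0.009259, refl=0.009259·0.666667=0.0062; V=0.601852+0.009259+0.006173=0.6173
k=8 src: inc=0.006173, refl=0.006173·0.500000=0.0031; V=0.611111+0.006173+0.003086=0.6204
k=9 load: inc=0.003086, refl=0.003086·0.666667=0.0021; V=0.617284+0.003086+0.002058=0.6224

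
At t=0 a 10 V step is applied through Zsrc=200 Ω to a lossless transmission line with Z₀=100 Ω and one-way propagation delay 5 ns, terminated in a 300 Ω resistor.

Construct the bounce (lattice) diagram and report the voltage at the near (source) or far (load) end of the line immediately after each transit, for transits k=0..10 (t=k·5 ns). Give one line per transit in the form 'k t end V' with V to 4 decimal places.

0 0 source 3.3333
1 5 load 5.0000
2 10 source 5.5556
3 15 load 5.8333
4 20 source 5.9259
5 25 load 5.9722
6 30 source 5.9877
7 35 load 5.9954
8 40 source 5.9979
9 45 load 5.9992
10 50 source 5.9997

Γ_L=0.500000, Γ_S=0.333333; launch V₁=10·100/300=3.333333
k=0 src: V=3.3333
k=1 load: inc=3.333333, refl=3.333333·0.500000=1.6667; V=0.000000+3.333333+1.666667=5.0000
k=2 src: inc=1.666667, refl=1.666667·0.333333=0.5556; V=3.333333+1.666667+0.555556=5.5556
k=3 load: inc=0.555556, refl=0.555556·0.500000=0.2778; V=5.000000+0.555556+0.277778=5.8333
k=4 src: inc=0.277778, refl=0.277778·0.333333=0.0926; V=5.555556+0.277778+0.092593=5.9259
k=5 load: inc=0.092593, refl=0.092593·0.500000=0.0463; V=5.833333+0.092593+0.046296=5.9722
k=6 src: inc=0.046296, refl=0.046296·0.333333=0.0154; V=5.925926+0.046296+0.015432=5.9877
k=7 load: inc=0.015432, refl=0.015432·0.500000=0.0077; V=5.972222+0.015432+0.007716=5.9954
k=8 src: inc=0.007716, refl=0.007716·0.333333=0.0026; V=5.987654+0.007716+0.002572=5.9979
k=9 load: inc=0.002572, refl=0.002572·0.500000=0.0013; V=5.995370+0.002572+0.001286=5.9992
k=10 src: inc=0.001286, refl=0.001286·0.333333=0.0004; V=5.997942+0.001286+0.000429=5.9997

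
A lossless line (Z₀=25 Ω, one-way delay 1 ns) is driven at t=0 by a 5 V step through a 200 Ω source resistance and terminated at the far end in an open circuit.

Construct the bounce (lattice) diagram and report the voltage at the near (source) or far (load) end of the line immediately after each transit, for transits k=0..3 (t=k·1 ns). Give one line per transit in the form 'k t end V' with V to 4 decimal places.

0 0 source 0.5556
1 1 load 1.1111
2 2 source 1.5432
3 3 load 1.9753

Γ_L=1.000000, Γ_S=0.777778; launch V₁=5·25/225=0.555556
k=0 src: V=0.5556
k=1 load: inc=0.555556, refl=0.555556·1.000000=0.5556; V=0.000000+0.555556+0.555556=1.1111
k=2 src: inc=0.555556, refl=0.555556·0.777778=0.4321; V=0.555556+0.555556+0.432099=1.5432
k=3 load: inc=0.432099, refl=0.432099·1.000000=0.4321; V=1.111111+0.432099+0.432099=1.9753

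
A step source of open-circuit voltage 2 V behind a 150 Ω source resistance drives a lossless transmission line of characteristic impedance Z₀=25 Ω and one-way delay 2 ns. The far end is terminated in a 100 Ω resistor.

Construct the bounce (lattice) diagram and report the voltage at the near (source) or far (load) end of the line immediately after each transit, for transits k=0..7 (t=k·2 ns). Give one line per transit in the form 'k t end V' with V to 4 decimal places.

0 0 source 0.2857
1 2 load 0.4571
2 4 source 0.5796
3 6 load 0.6531
4 8 source 0.7055
5 10 load 0.7370
6 12 source 0.7595
7 14 load 0.7730

Γ_L=0.600000, Γ_S=0.714286; launch V₁=2·25/175=0.285714
k=0 src: V=0.2857
k=1 load: inc=0.285714, refl=0.285714·0.600000=0.1714; V=0.000000+0.285714+0.171429=0.4571
k=2 src: inc=0.171429, refl=0.171429·0.714286=0.1224; V=0.285714+0.171429+0.122449=0.5796
k=3 load: inc=0.122449, refl=0.122449·0.600000=0.0735; V=0.457143+0.122449+0.073469=0.6531
k=4 src: inc=0.073469, refl=0.073469·0.714286=0.0525; V=0.579592+0.073469+0.052478=0.7055
k=5 load: inc=0.052478, refl=0.052478·0.600000=0.0315; V=0.653061+0.052478+0.031487=0.7370
k=6 src: inc=0.031487, refl=0.031487·0.714286=0.0225; V=0.705539+0.031487+0.022491=0.7595
k=7 load: inc=0.022491, refl=0.022491·0.600000=0.0135; V=0.737026+0.022491+0.013494=0.7730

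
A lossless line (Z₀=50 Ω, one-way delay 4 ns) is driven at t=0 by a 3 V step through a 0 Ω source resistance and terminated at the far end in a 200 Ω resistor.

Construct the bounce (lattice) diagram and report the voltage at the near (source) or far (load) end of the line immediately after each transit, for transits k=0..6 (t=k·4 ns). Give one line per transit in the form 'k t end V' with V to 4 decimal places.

Γ_L=0.600000, Γ_S=-1.000000; launch V₁=3·50/50=3.000000
k=0 src: V=3.0000
k=1 load: inc=3.000000, refl=3.000000·0.600000=1.8000; V=0.000000+3.000000+1.800000=4.8000
k=2 src: inc=1.800000, refl=1.800000·-1.000000=-1.8000; V=3.000000+1.800000+-1.800000=3.0000
k=3 load: inc=-1.800000, refl=-1.800000·0.600000=-1.0800; V=4.800000+-1.800000+-1.080000=1.9200
k=4 src: inc=-1.080000, refl=-1.080000·-1.000000=1.0800; V=3.000000+-1.080000+1.080000=3.0000
k=5 load: inc=1.080000, refl=1.080000·0.600000=0.6480; V=1.920000+1.080000+0.648000=3.6480
k=6 src: inc=0.648000, refl=0.648000·-1.000000=-0.6480; V=3.000000+0.648000+-0.648000=3.0000

0 0 source 3.0000
1 4 load 4.8000
2 8 source 3.0000
3 12 load 1.9200
4 16 source 3.0000
5 20 load 3.6480
6 24 source 3.0000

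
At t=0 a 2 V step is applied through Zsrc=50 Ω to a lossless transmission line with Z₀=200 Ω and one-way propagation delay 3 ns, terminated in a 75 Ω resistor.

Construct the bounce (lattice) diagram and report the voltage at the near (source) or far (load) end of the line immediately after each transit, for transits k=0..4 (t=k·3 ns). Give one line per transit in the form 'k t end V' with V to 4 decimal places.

0 0 source 1.6000
1 3 load 0.8727
2 6 source 1.3091
3 9 load 1.1107
4 12 source 1.2298

Γ_L=-0.454545, Γ_S=-0.600000; launch V₁=2·200/250=1.600000
k=0 src: V=1.6000
k=1 load: inc=1.600000, refl=1.600000·-0.454545=-0.7273; V=0.000000+1.600000+-0.727273=0.8727
k=2 src: inc=-0.727273, refl=-0.727273·-0.600000=0.4364; V=1.600000+-0.727273+0.436364=1.3091
k=3 load: inc=0.436364, refl=0.436364·-0.454545=-0.1983; V=0.872727+0.436364+-0.198347=1.1107
k=4 src: inc=-0.198347, refl=-0.198347·-0.600000=0.1190; V=1.309091+-0.198347+0.119008=1.2298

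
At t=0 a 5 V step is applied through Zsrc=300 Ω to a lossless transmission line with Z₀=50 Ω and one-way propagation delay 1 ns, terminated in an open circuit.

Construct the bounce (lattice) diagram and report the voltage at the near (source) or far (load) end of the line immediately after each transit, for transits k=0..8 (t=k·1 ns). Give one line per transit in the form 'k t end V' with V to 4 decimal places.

Γ_L=1.000000, Γ_S=0.714286; launch V₁=5·50/350=0.714286
k=0 src: V=0.7143
k=1 load: inc=0.714286, refl=0.714286·1.000000=0.7143; V=0.000000+0.714286+0.714286=1.4286
k=2 src: inc=0.714286, refl=0.714286·0.714286=0.5102; V=0.714286+0.714286+0.510204=1.9388
k=3 load: inc=0.510204, refl=0.510204·1.000000=0.5102; V=1.428571+0.510204+0.510204=2.4490
k=4 src: inc=0.510204, refl=0.510204·0.714286=0.3644; V=1.938776+0.510204+0.364431=2.8134
k=5 load: inc=0.364431, refl=0.364431·1.000000=0.3644; V=2.448980+0.364431+0.364431=3.1778
k=6 src: inc=0.364431, refl=0.364431·0.714286=0.2603; V=2.813411+0.364431+0.260308=3.4382
k=7 load: inc=0.260308, refl=0.260308·1.000000=0.2603; V=3.177843+0.260308+0.260308=3.6985
k=8 src: inc=0.260308, refl=0.260308·0.714286=0.1859; V=3.438151+0.260308+0.185934=3.8844

0 0 source 0.7143
1 1 load 1.4286
2 2 source 1.9388
3 3 load 2.4490
4 4 source 2.8134
5 5 load 3.1778
6 6 source 3.4382
7 7 load 3.6985
8 8 source 3.8844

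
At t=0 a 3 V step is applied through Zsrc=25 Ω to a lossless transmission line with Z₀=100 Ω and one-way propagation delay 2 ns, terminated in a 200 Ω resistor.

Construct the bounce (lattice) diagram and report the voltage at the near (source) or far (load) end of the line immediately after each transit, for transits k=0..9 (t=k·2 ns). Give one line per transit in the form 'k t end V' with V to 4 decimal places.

Γ_L=0.333333, Γ_S=-0.600000; launch V₁=3·100/125=2.400000
k=0 src: V=2.4000
k=1 load: inc=2.400000, refl=2.400000·0.333333=0.8000; V=0.000000+2.400000+0.800000=3.2000
k=2 src: inc=0.800000, refl=0.800000·-0.600000=-0.4800; V=2.400000+0.800000+-0.480000=2.7200
k=3 load: inc=-0.480000, refl=-0.480000·0.333333=-0.1600; V=3.200000+-0.480000+-0.160000=2.5600
k=4 src: inc=-0.160000, refl=-0.160000·-0.600000=0.0960; V=2.720000+-0.160000+0.096000=2.6560
k=5 load: inc=0.096000, refl=0.096000·0.333333=0.0320; V=2.560000+0.096000+0.032000=2.6880
k=6 src: inc=0.032000, refl=0.032000·-0.600000=-0.0192; V=2.656000+0.032000+-0.019200=2.6688
k=7 load: inc=-0.019200, refl=-0.019200·0.333333=-0.0064; V=2.688000+-0.019200+-0.006400=2.6624
k=8 src: inc=-0.006400, refl=-0.006400·-0.600000=0.0038; V=2.668800+-0.006400+0.003840=2.6662
k=9 load: inc=0.003840, refl=0.003840·0.333333=0.0013; V=2.662400+0.003840+0.001280=2.6675

0 0 source 2.4000
1 2 load 3.2000
2 4 source 2.7200
3 6 load 2.5600
4 8 source 2.6560
5 10 load 2.6880
6 12 source 2.6688
7 14 load 2.6624
8 16 source 2.6662
9 18 load 2.6675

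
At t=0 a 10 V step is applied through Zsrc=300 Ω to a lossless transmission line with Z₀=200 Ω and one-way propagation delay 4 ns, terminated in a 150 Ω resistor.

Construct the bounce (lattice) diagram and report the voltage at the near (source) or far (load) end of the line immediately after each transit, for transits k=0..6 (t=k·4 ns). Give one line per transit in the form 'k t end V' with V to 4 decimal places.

0 0 source 4.0000
1 4 load 3.4286
2 8 source 3.3143
3 12 load 3.3306
4 16 source 3.3339
5 20 load 3.3334
6 24 source 3.3333

Γ_L=-0.142857, Γ_S=0.200000; launch V₁=10·200/500=4.000000
k=0 src: V=4.0000
k=1 load: inc=4.000000, refl=4.000000·-0.142857=-0.5714; V=0.000000+4.000000+-0.571429=3.4286
k=2 src: inc=-0.571429, refl=-0.571429·0.200000=-0.1143; V=4.000000+-0.571429+-0.114286=3.3143
k=3 load: inc=-0.114286, refl=-0.114286·-0.142857=0.0163; V=3.428571+-0.114286+0.016327=3.3306
k=4 src: inc=0.016327, refl=0.016327·0.200000=0.0033; V=3.314286+0.016327+0.003265=3.3339
k=5 load: inc=0.003265, refl=0.003265·-0.142857=-0.0005; V=3.330612+0.003265+-0.000466=3.3334
k=6 src: inc=-0.000466, refl=-0.000466·0.200000=-0.0001; V=3.333878+-0.000466+-0.000093=3.3333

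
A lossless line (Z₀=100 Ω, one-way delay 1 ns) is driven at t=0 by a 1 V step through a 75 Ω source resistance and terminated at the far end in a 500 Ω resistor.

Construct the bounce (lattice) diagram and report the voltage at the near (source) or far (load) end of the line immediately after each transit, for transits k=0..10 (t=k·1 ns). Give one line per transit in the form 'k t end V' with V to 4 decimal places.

Γ_L=0.666667, Γ_S=-0.142857; launch V₁=1·100/175=0.571429
k=0 src: V=0.5714
k=1 load: inc=0.571429, refl=0.571429·0.666667=0.3810; V=0.000000+0.571429+0.380952=0.9524
k=2 src: inc=0.380952, refl=0.380952·-0.142857=-0.0544; V=0.571429+0.380952+-0.054422=0.8980
k=3 load: inc=-0.054422, refl=-0.054422·0.666667=-0.0363; V=0.952381+-0.054422+-0.036281=0.8617
k=4 src: inc=-0.036281, refl=-0.036281·-0.142857=0.0052; V=0.897959+-0.036281+0.005183=0.8669
k=5 load: inc=0.005183, refl=0.005183·0.666667=0.0035; V=0.861678+0.005183+0.003455=0.8703
k=6 src: inc=0.003455, refl=0.003455·-0.142857=-0.0005; V=0.866861+0.003455+-0.000494=0.8698
k=7 load: inc=-0.000494, refl=-0.000494·0.666667=-0.0003; V=0.870316+-0.000494+-0.000329=0.8695
k=8 src: inc=-0.000329, refl=-0.000329·-0.142857=0.0000; V=0.869823+-0.000329+0.000047=0.8695
k=9 load: inc=0.000047, refl=0.000047·0.666667=0.0000; V=0.869494+0.000047+0.000031=0.8696
k=10 src: inc=0.000031, refl=0.000031·-0.142857=-0.0000; V=0.869541+0.000031+-0.000004=0.8696

0 0 source 0.5714
1 1 load 0.9524
2 2 source 0.8980
3 3 load 0.8617
4 4 source 0.8669
5 5 load 0.8703
6 6 source 0.8698
7 7 load 0.8695
8 8 source 0.8695
9 9 load 0.8696
10 10 source 0.8696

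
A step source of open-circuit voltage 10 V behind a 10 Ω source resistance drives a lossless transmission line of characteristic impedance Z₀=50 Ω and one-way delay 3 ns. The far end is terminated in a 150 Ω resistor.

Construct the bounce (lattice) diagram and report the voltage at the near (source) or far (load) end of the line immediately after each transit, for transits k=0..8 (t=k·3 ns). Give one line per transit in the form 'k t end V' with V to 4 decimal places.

Γ_L=0.500000, Γ_S=-0.666667; launch V₁=10·50/60=8.333333
k=0 src: V=8.3333
k=1 load: inc=8.333333, refl=8.333333·0.500000=4.1667; V=0.000000+8.333333+4.166667=12.5000
k=2 src: inc=4.166667, refl=4.166667·-0.666667=-2.7778; V=8.333333+4.166667+-2.777778=9.7222
k=3 load: inc=-2.777778, refl=-2.777778·0.500000=-1.3889; V=12.500000+-2.777778+-1.388889=8.3333
k=4 src: inc=-1.388889, refl=-1.388889·-0.666667=0.9259; V=9.722222+-1.388889+0.925926=9.2593
k=5 load: inc=0.925926, refl=0.925926·0.500000=0.4630; V=8.333333+0.925926+0.462963=9.7222
k=6 src: inc=0.462963, refl=0.462963·-0.666667=-0.3086; V=9.259259+0.462963+-0.308642=9.4136
k=7 load: inc=-0.308642, refl=-0.308642·0.500000=-0.1543; V=9.722222+-0.308642+-0.154321=9.2593
k=8 src: inc=-0.154321, refl=-0.154321·-0.666667=0.1029; V=9.413580+-0.154321+0.102881=9.3621

0 0 source 8.3333
1 3 load 12.5000
2 6 source 9.7222
3 9 load 8.3333
4 12 source 9.2593
5 15 load 9.7222
6 18 source 9.4136
7 21 load 9.2593
8 24 source 9.3621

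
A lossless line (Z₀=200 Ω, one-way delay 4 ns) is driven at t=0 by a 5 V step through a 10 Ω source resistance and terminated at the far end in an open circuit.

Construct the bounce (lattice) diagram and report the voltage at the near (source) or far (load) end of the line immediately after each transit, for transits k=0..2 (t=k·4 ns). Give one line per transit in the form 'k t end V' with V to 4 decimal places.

0 0 source 4.7619
1 4 load 9.5238
2 8 source 5.2154

Γ_L=1.000000, Γ_S=-0.904762; launch V₁=5·200/210=4.761905
k=0 src: V=4.7619
k=1 load: inc=4.761905, refl=4.761905·1.000000=4.7619; V=0.000000+4.761905+4.761905=9.5238
k=2 src: inc=4.761905, refl=4.761905·-0.904762=-4.3084; V=4.761905+4.761905+-4.308390=5.2154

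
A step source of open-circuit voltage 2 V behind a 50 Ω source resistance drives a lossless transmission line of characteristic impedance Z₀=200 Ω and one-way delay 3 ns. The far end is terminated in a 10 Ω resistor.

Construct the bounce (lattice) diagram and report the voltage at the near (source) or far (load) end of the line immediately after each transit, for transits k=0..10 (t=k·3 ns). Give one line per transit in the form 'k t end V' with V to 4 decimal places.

0 0 source 1.6000
1 3 load 0.1524
2 6 source 1.0210
3 9 load 0.2351
4 12 source 0.7066
5 15 load 0.2800
6 18 source 0.5360
7 21 load 0.3044
8 24 source 0.4433
9 27 load 0.3176
10 30 source 0.3930

Γ_L=-0.904762, Γ_S=-0.600000; launch V₁=2·200/250=1.600000
k=0 src: V=1.6000
k=1 load: inc=1.600000, refl=1.600000·-0.904762=-1.4476; V=0.000000+1.600000+-1.447619=0.1524
k=2 src: inc=-1.447619, refl=-1.447619·-0.600000=0.8686; V=1.600000+-1.447619+0.868571=1.0210
k=3 load: inc=0.868571, refl=0.868571·-0.904762=-0.7859; V=0.152381+0.868571+-0.785850=0.2351
k=4 src: inc=-0.785850, refl=-0.785850·-0.600000=0.4715; V=1.020952+-0.785850+0.471510=0.7066
k=5 load: inc=0.471510, refl=0.471510·-0.904762=-0.4266; V=0.235102+0.471510+-0.426604=0.2800
k=6 src: inc=-0.426604, refl=-0.426604·-0.600000=0.2560; V=0.706612+-0.426604+0.255963=0.5360
k=7 load: inc=0.255963, refl=0.255963·-0.904762=-0.2316; V=0.280008+0.255963+-0.231585=0.3044
k=8 src: inc=-0.231585, refl=-0.231585·-0.600000=0.1390; V=0.535970+-0.231585+0.138951=0.4433
k=9 load: inc=0.138951, refl=0.138951·-0.904762=-0.1257; V=0.304385+0.138951+-0.125718=0.3176
k=10 src: inc=-0.125718, refl=-0.125718·-0.600000=0.0754; V=0.443336+-0.125718+0.075431=0.3930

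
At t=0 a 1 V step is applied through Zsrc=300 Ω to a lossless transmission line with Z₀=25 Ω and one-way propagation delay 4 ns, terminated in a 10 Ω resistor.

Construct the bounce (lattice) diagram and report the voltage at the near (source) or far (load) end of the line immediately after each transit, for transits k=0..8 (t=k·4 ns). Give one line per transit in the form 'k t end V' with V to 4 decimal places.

0 0 source 0.0769
1 4 load 0.0440
2 8 source 0.0161
3 12 load 0.0280
4 16 source 0.0381
5 20 load 0.0338
6 24 source 0.0301
7 28 load 0.0317
8 32 source 0.0330

Γ_L=-0.428571, Γ_S=0.846154; launch V₁=1·25/325=0.076923
k=0 src: V=0.0769
k=1 load: inc=0.076923, refl=0.076923·-0.428571=-0.0330; V=0.000000+0.076923+-0.032967=0.0440
k=2 src: inc=-0.032967, refl=-0.032967·0.846154=-0.0279; V=0.076923+-0.032967+-0.027895=0.0161
k=3 load: inc=-0.027895, refl=-0.027895·-0.428571=0.0120; V=0.043956+-0.027895+0.011955=0.0280
k=4 src: inc=0.011955, refl=0.011955·0.846154=0.0101; V=0.016061+0.011955+0.010116=0.0381
k=5 load: inc=0.010116, refl=0.010116·-0.428571=-0.0043; V=0.028016+0.010116+-0.004335=0.0338
k=6 src: inc=-0.004335, refl=-0.004335·0.846154=-0.0037; V=0.038132+-0.004335+-0.003668=0.0301
k=7 load: inc=-0.003668, refl=-0.003668·-0.428571=0.0016; V=0.033796+-0.003668+0.001572=0.0317
k=8 src: inc=0.001572, refl=0.001572·0.846154=0.0013; V=0.030128+0.001572+0.001330=0.0330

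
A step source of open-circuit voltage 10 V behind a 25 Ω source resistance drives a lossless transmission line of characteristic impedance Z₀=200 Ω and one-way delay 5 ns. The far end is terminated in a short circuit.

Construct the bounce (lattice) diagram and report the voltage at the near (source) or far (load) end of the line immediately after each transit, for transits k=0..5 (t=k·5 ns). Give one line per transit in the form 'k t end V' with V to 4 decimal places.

Γ_L=-1.000000, Γ_S=-0.777778; launch V₁=10·200/225=8.888889
k=0 src: V=8.8889
k=1 load: inc=8.888889, refl=8.888889·-1.000000=-8.8889; V=0.000000+8.888889+-8.888889=0.0000
k=2 src: inc=-8.888889, refl=-8.888889·-0.777778=6.9136; V=8.888889+-8.888889+6.913580=6.9136
k=3 load: inc=6.913580, refl=6.913580·-1.000000=-6.9136; V=0.000000+6.913580+-6.913580=0.0000
k=4 src: inc=-6.913580, refl=-6.913580·-0.777778=5.3772; V=6.913580+-6.913580+5.377229=5.3772
k=5 load: inc=5.377229, refl=5.377229·-1.000000=-5.3772; V=0.000000+5.377229+-5.377229=0.0000

0 0 source 8.8889
1 5 load 0.0000
2 10 source 6.9136
3 15 load 0.0000
4 20 source 5.3772
5 25 load 0.0000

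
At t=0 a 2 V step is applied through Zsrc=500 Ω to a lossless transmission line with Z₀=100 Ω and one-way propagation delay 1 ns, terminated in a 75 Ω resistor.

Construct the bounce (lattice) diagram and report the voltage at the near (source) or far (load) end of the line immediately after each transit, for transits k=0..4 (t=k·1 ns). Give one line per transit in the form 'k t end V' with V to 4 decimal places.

Γ_L=-0.142857, Γ_S=0.666667; launch V₁=2·100/600=0.333333
k=0 src: V=0.3333
k=1 load: inc=0.333333, refl=0.333333·-0.142857=-0.0476; V=0.000000+0.333333+-0.047619=0.2857
k=2 src: inc=-0.047619, refl=-0.047619·0.666667=-0.0317; V=0.333333+-0.047619+-0.031746=0.2540
k=3 load: inc=-0.031746, refl=-0.031746·-0.142857=0.0045; V=0.285714+-0.031746+0.004535=0.2585
k=4 src: inc=0.004535, refl=0.004535·0.666667=0.0030; V=0.253968+0.004535+0.003023=0.2615

0 0 source 0.3333
1 1 load 0.2857
2 2 source 0.2540
3 3 load 0.2585
4 4 source 0.2615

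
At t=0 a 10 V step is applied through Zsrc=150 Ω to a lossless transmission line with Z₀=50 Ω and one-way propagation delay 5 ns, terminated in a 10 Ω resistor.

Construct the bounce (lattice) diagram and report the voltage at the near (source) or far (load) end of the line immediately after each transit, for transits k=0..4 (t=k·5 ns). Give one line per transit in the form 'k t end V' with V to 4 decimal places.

0 0 source 2.5000
1 5 load 0.8333
2 10 source 0.0000
3 15 load 0.5556
4 20 source 0.8333

Γ_L=-0.666667, Γ_S=0.500000; launch V₁=10·50/200=2.500000
k=0 src: V=2.5000
k=1 load: inc=2.500000, refl=2.500000·-0.666667=-1.6667; V=0.000000+2.500000+-1.666667=0.8333
k=2 src: inc=-1.666667, refl=-1.666667·0.500000=-0.8333; V=2.500000+-1.666667+-0.833333=0.0000
k=3 load: inc=-0.833333, refl=-0.833333·-0.666667=0.5556; V=0.833333+-0.833333+0.555556=0.5556
k=4 src: inc=0.555556, refl=0.555556·0.500000=0.2778; V=0.000000+0.555556+0.277778=0.8333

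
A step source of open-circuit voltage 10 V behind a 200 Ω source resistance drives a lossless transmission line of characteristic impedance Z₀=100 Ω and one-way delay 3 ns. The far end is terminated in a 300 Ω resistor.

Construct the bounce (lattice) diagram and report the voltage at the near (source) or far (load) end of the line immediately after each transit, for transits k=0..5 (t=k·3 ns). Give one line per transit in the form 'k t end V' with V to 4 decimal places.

0 0 source 3.3333
1 3 load 5.0000
2 6 source 5.5556
3 9 load 5.8333
4 12 source 5.9259
5 15 load 5.9722

Γ_L=0.500000, Γ_S=0.333333; launch V₁=10·100/300=3.333333
k=0 src: V=3.3333
k=1 load: inc=3.333333, refl=3.333333·0.500000=1.6667; V=0.000000+3.333333+1.666667=5.0000
k=2 src: inc=1.666667, refl=1.666667·0.333333=0.5556; V=3.333333+1.666667+0.555556=5.5556
k=3 load: inc=0.555556, refl=0.555556·0.500000=0.2778; V=5.000000+0.555556+0.277778=5.8333
k=4 src: inc=0.277778, refl=0.277778·0.333333=0.0926; V=5.555556+0.277778+0.092593=5.9259
k=5 load: inc=0.092593, refl=0.092593·0.500000=0.0463; V=5.833333+0.092593+0.046296=5.9722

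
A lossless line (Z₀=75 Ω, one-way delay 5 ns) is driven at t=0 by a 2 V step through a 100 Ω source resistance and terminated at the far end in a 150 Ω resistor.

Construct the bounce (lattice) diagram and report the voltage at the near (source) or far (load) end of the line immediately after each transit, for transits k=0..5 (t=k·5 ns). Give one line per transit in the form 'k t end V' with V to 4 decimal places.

0 0 source 0.8571
1 5 load 1.1429
2 10 source 1.1837
3 15 load 1.1973
4 20 source 1.1992
5 25 load 1.1999

Γ_L=0.333333, Γ_S=0.142857; launch V₁=2·75/175=0.857143
k=0 src: V=0.8571
k=1 load: inc=0.857143, refl=0.857143·0.333333=0.2857; V=0.000000+0.857143+0.285714=1.1429
k=2 src: inc=0.285714, refl=0.285714·0.142857=0.0408; V=0.857143+0.285714+0.040816=1.1837
k=3 load: inc=0.040816, refl=0.040816·0.333333=0.0136; V=1.142857+0.040816+0.013605=1.1973
k=4 src: inc=0.013605, refl=0.013605·0.142857=0.0019; V=1.183673+0.013605+0.001944=1.1992
k=5 load: inc=0.001944, refl=0.001944·0.333333=0.0006; V=1.197279+0.001944+0.000648=1.1999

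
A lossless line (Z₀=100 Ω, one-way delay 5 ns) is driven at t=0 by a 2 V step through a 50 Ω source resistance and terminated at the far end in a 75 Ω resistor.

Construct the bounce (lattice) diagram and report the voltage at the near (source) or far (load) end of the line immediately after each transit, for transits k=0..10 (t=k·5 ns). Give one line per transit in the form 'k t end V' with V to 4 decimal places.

0 0 source 1.3333
1 5 load 1.1429
2 10 source 1.2063
3 15 load 1.1973
4 20 source 1.2003
5 25 load 1.1999
6 30 source 1.2000
7 35 load 1.2000
8 40 source 1.2000
9 45 load 1.2000
10 50 source 1.2000

Γ_L=-0.142857, Γ_S=-0.333333; launch V₁=2·100/150=1.333333
k=0 src: V=1.3333
k=1 load: inc=1.333333, refl=1.333333·-0.142857=-0.1905; V=0.000000+1.333333+-0.190476=1.1429
k=2 src: inc=-0.190476, refl=-0.190476·-0.333333=0.0635; V=1.333333+-0.190476+0.063492=1.2063
k=3 load: inc=0.063492, refl=0.063492·-0.142857=-0.0091; V=1.142857+0.063492+-0.009070=1.1973
k=4 src: inc=-0.009070, refl=-0.009070·-0.333333=0.0030; V=1.206349+-0.009070+0.003023=1.2003
k=5 load: inc=0.003023, refl=0.003023·-0.142857=-0.0004; V=1.197279+0.003023+-0.000432=1.1999
k=6 src: inc=-0.000432, refl=-0.000432·-0.333333=0.0001; V=1.200302+-0.000432+0.000144=1.2000
k=7 load: inc=0.000144, refl=0.000144·-0.142857=-0.0000; V=1.199870+0.000144+-0.000021=1.2000
k=8 src: inc=-0.000021, refl=-0.000021·-0.333333=0.0000; V=1.200014+-0.000021+0.000007=1.2000
k=9 load: inc=0.000007, refl=0.000007·-0.142857=-0.0000; V=1.199994+0.000007+-0.000001=1.2000
k=10 src: inc=-0.000001, refl=-0.000001·-0.333333=0.0000; V=1.200001+-0.000001+0.000000=1.2000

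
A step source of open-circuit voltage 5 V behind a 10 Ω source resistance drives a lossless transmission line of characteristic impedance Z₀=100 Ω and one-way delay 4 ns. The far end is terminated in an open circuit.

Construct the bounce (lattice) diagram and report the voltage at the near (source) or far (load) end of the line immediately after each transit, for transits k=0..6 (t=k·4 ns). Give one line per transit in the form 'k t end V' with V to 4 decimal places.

Γ_L=1.000000, Γ_S=-0.818182; launch V₁=5·100/110=4.545455
k=0 src: V=4.5455
k=1 load: inc=4.545455, refl=4.545455·1.000000=4.5455; V=0.000000+4.545455+4.545455=9.0909
k=2 src: inc=4.545455, refl=4.545455·-0.818182=-3.7190; V=4.545455+4.545455+-3.719008=5.3719
k=3 load: inc=-3.719008, refl=-3.719008·1.000000=-3.7190; V=9.090909+-3.719008+-3.719008=1.6529
k=4 src: inc=-3.719008, refl=-3.719008·-0.818182=3.0428; V=5.371901+-3.719008+3.042825=4.6957
k=5 load: inc=3.042825, refl=3.042825·1.000000=3.0428; V=1.652893+3.042825+3.042825=7.7385
k=6 src: inc=3.042825, refl=3.042825·-0.818182=-2.4896; V=4.695718+3.042825+-2.489584=5.2490

0 0 source 4.5455
1 4 load 9.0909
2 8 source 5.3719
3 12 load 1.6529
4 16 source 4.6957
5 20 load 7.7385
6 24 source 5.2490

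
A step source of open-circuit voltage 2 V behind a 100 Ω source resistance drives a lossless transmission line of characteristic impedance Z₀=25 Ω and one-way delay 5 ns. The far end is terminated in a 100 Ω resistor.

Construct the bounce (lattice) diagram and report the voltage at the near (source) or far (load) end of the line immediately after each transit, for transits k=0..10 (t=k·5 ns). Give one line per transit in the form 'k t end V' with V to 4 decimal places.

0 0 source 0.4000
1 5 load 0.6400
2 10 source 0.7840
3 15 load 0.8704
4 20 source 0.9222
5 25 load 0.9533
6 30 source 0.9720
7 35 load 0.9832
8 40 source 0.9899
9 45 load 0.9940
10 50 source 0.9964

Γ_L=0.600000, Γ_S=0.600000; launch V₁=2·25/125=0.400000
k=0 src: V=0.4000
k=1 load: inc=0.400000, refl=0.400000·0.600000=0.2400; V=0.000000+0.400000+0.240000=0.6400
k=2 src: inc=0.240000, refl=0.240000·0.600000=0.1440; V=0.400000+0.240000+0.144000=0.7840
k=3 load: inc=0.144000, refl=0.144000·0.600000=0.0864; V=0.640000+0.144000+0.086400=0.8704
k=4 src: inc=0.086400, refl=0.086400·0.600000=0.0518; V=0.784000+0.086400+0.051840=0.9222
k=5 load: inc=0.051840, refl=0.051840·0.600000=0.0311; V=0.870400+0.051840+0.031104=0.9533
k=6 src: inc=0.031104, refl=0.031104·0.600000=0.0187; V=0.922240+0.031104+0.018662=0.9720
k=7 load: inc=0.018662, refl=0.018662·0.600000=0.0112; V=0.953344+0.018662+0.011197=0.9832
k=8 src: inc=0.011197, refl=0.011197·0.600000=0.0067; V=0.972006+0.011197+0.006718=0.9899
k=9 load: inc=0.006718, refl=0.006718·0.600000=0.0040; V=0.983204+0.006718+0.004031=0.9940
k=10 src: inc=0.004031, refl=0.004031·0.600000=0.0024; V=0.989922+0.004031+0.002419=0.9964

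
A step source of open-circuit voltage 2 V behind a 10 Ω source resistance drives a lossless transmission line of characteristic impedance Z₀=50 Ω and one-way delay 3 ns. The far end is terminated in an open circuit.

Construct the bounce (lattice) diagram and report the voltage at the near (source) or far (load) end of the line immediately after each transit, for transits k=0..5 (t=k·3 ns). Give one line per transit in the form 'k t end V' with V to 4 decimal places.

Γ_L=1.000000, Γ_S=-0.666667; launch V₁=2·50/60=1.666667
k=0 src: V=1.6667
k=1 load: inc=1.666667, refl=1.666667·1.000000=1.6667; V=0.000000+1.666667+1.666667=3.3333
k=2 src: inc=1.666667, refl=1.666667·-0.666667=-1.1111; V=1.666667+1.666667+-1.111111=2.2222
k=3 load: inc=-1.111111, refl=-1.111111·1.000000=-1.1111; V=3.333333+-1.111111+-1.111111=1.1111
k=4 src: inc=-1.111111, refl=-1.111111·-0.666667=0.7407; V=2.222222+-1.111111+0.740741=1.8519
k=5 load: inc=0.740741, refl=0.740741·1.000000=0.7407; V=1.111111+0.740741+0.740741=2.5926

0 0 source 1.6667
1 3 load 3.3333
2 6 source 2.2222
3 9 load 1.1111
4 12 source 1.8519
5 15 load 2.5926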